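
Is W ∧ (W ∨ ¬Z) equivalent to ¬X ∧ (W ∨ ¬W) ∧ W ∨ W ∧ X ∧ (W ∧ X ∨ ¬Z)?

E1: W ∧ (W ∨ ¬Z)
    = W   (absorption)
E2: ¬X ∧ (W ∨ ¬W) ∧ W ∨ W ∧ X ∧ (W ∧ X ∨ ¬Z)
    = ¬X ∧ W ∨ W ∧ X ∧ (W ∧ X ∨ ¬Z)   (complement / identity)
    = ¬X ∧ W ∨ W ∧ X   (absorption)
    = W   (distribution)
Both reduce to W, so they are equivalent.

Yes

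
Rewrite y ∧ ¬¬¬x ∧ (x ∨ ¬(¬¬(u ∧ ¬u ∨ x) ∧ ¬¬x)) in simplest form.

y ∧ ¬¬¬x ∧ (x ∨ ¬(¬¬(u ∧ ¬u ∨ x) ∧ ¬¬x))
= y ∧ ¬¬¬x ∧ (x ∨ ¬(¬¬x ∧ ¬¬x))   (complement / identity)
= y ∧ ¬¬¬x ∧ (x ∨ ¬¬¬x)   (idempotence)
= y ∧ ¬x ∧ (x ∨ ¬¬¬x)   (double negation)
= y ∧ ¬x ∧ (x ∨ ¬x)   (double negation)
= y ∧ ¬x   (complement / identity)

y ∧ ¬x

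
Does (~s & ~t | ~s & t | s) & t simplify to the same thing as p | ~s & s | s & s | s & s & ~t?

E1: (~s & ~t | ~s & t | s) & t
    = (~s | s) & t   (distribution)
    = t   (complement / identity)
E2: p | ~s & s | s & s | s & s & ~t
    = p | ~s & s | s & s   (absorption)
    = p | s   (distribution)
These differ: at p=1, s=1, t=0, E1 = 0 but E2 = 1.

No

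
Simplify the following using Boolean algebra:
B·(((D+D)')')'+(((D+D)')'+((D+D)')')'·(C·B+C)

B·(((D+D)')')'+(((D+D)')'+((D+D)')')'·(C·B+C)
= B·(((D+D)')')'+(((D+D)')')'·(C·B+C)   (idempotence)
= (((D+D)')')'·(B+C·B+C)   (distribution)
= ((D')')'·(B+C·B+C)   (idempotence)
= ((D')')'·(B+C)   (absorption)
= D'·(B+C)   (double negation)

D'·(B+C)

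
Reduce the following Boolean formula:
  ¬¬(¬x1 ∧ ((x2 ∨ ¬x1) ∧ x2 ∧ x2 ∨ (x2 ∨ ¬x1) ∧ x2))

¬¬(¬x1 ∧ ((x2 ∨ ¬x1) ∧ x2 ∧ x2 ∨ (x2 ∨ ¬x1) ∧ x2))
= ¬¬(¬x1 ∧ (x2 ∨ ¬x1) ∧ x2)
= ¬¬(¬x1 ∧ x2)
= ¬x1 ∧ x2

¬x1 ∧ x2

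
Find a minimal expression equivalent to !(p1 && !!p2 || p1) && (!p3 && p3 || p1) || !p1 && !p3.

!p1 && !p3

!(p1 && !!p2 || p1) && (!p3 && p3 || p1) || !p1 && !p3
= !(p1 && p2 || p1) && (!p3 && p3 || p1) || !p1 && !p3   — double negation
= !(p1 && p2 || p1) && p1 || !p1 && !p3   — complement / identity
= !p1 && p1 || !p1 && !p3   — absorption
= !p1 && !p3   — complement / identity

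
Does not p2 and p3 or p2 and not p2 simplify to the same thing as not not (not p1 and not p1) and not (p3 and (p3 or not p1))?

E1: not p2 and p3 or p2 and not p2
    = not p2 and p3   [complement / identity]
E2: not not (not p1 and not p1) and not (p3 and (p3 or not p1))
    = not not not p1 and not (p3 and (p3 or not p1))   [idempotence]
    = not not not p1 and not p3   [absorption]
    = not p1 and not p3   [double negation]
These differ: at p1=0, p2=0, p3=0, E1 = 0 but E2 = 1.

No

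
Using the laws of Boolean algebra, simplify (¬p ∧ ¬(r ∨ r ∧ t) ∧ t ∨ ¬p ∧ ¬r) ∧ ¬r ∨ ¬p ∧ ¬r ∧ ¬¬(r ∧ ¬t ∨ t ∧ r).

(¬p ∧ ¬(r ∨ r ∧ t) ∧ t ∨ ¬p ∧ ¬r) ∧ ¬r ∨ ¬p ∧ ¬r ∧ ¬¬(r ∧ ¬t ∨ t ∧ r)
= (¬p ∧ ¬r ∧ t ∨ ¬p ∧ ¬r) ∧ ¬r ∨ ¬p ∧ ¬r ∧ ¬¬(r ∧ ¬t ∨ t ∧ r)
= (¬p ∧ ¬r ∧ t ∨ ¬p ∧ ¬r) ∧ ¬r ∨ ¬p ∧ ¬r ∧ (r ∧ ¬t ∨ t ∧ r)
= (¬p ∧ ¬r ∧ t ∨ ¬p ∧ ¬r) ∧ ¬r ∨ ¬p ∧ ¬r ∧ r
= ¬p ∧ ¬r ∧ ¬r ∨ ¬p ∧ ¬r ∧ r
= ¬p ∧ ¬r

¬p ∧ ¬r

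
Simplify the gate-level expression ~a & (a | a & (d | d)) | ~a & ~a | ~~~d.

~a & (a | a & (d | d)) | ~a & ~a | ~~~d
= ~a & (a | a & d) | ~a & ~a | ~~~d   (idempotence)
= ~a & a | ~a & ~a | ~~~d   (absorption)
= ~a | ~~~d   (distribution)
= ~a | ~d   (double negation)

~a | ~d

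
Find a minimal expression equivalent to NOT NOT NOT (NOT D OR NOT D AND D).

D

NOT NOT NOT (NOT D OR NOT D AND D)
= NOT NOT NOT NOT D   (complement / identity)
= NOT NOT D   (double negation)
= D   (double negation)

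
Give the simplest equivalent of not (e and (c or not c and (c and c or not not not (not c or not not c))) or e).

not e

not (e and (c or not c and (c and c or not not not (not c or not not c))) or e)
= not (e and (c or not c and (c and c or not (not c or not not c))) or e)   — double negation
= not (e and (c or not c and (c and c or c and not c)) or e)   — De Morgan
= not (e and (c or not c and c) or e)   — distribution
= not (e and c or e)   — complement / identity
= not e   — absorption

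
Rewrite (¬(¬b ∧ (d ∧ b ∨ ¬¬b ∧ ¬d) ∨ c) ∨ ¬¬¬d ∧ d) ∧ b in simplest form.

(¬(¬b ∧ (d ∧ b ∨ ¬¬b ∧ ¬d) ∨ c) ∨ ¬¬¬d ∧ d) ∧ b
= (¬(¬b ∧ (d ∧ b ∨ b ∧ ¬d) ∨ c) ∨ ¬¬¬d ∧ d) ∧ b   (double negation)
= (¬(¬b ∧ b ∨ c) ∨ ¬¬¬d ∧ d) ∧ b   (distribution)
= (¬(¬b ∧ b ∨ c) ∨ ¬d ∧ d) ∧ b   (double negation)
= (¬c ∨ ¬d ∧ d) ∧ b   (complement / identity)
= ¬c ∧ b   (complement / identity)

¬c ∧ b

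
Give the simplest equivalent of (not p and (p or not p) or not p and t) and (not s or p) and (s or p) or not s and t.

(not p and (p or not p) or not p and t) and (not s or p) and (s or p) or not s and t
= (not p or not p and t) and (not s or p) and (s or p) or not s and t   — complement / identity
= not p and (not s or p) and (s or p) or not s and t   — absorption
= not p and (not s and s or p) or not s and t   — distribution
= not p and p or not s and t   — complement / identity
= not s and t   — complement / identity

not s and t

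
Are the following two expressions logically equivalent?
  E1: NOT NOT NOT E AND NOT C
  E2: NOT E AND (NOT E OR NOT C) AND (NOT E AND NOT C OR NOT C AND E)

E1: NOT NOT NOT E AND NOT C
    = NOT E AND NOT C   [double negation]
E2: NOT E AND (NOT E OR NOT C) AND (NOT E AND NOT C OR NOT C AND E)
    = NOT E AND (NOT E OR NOT C) AND NOT C   [distribution]
    = NOT E AND NOT C   [absorption]
Both reduce to NOT E AND NOT C, so they are equivalent.

Yes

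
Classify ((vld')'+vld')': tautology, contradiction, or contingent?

((vld')'+vld')'
= vld'·vld
= 0

contradiction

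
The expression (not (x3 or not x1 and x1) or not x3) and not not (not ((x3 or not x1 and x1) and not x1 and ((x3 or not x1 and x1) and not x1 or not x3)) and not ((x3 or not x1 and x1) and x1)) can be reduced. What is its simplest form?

(not (x3 or not x1 and x1) or not x3) and not not (not ((x3 or not x1 and x1) and not x1 and ((x3 or not x1 and x1) and not x1 or not x3)) and not ((x3 or not x1 and x1) and x1))
= (not (x3 or not x1 and x1) or not x3) and not not (not ((x3 or not x1 and x1) and not x1) and not ((x3 or not x1 and x1) and x1))   — absorption
= (not (x3 or not x1 and x1) or not x3) and not ((x3 or not x1 and x1) and not x1 or (x3 or not x1 and x1) and x1)   — De Morgan
= (not (x3 or not x1 and x1) or not x3) and not (x3 or not x1 and x1)   — distribution
= not (x3 or not x1 and x1)   — absorption
= not x3   — complement / identity

not x3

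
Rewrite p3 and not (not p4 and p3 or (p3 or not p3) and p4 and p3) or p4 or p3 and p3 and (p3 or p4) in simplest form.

p3 and not (not p4 and p3 or (p3 or not p3) and p4 and p3) or p4 or p3 and p3 and (p3 or p4)
= p3 and not (not p4 and p3 or p4 and p3) or p4 or p3 and p3 and (p3 or p4)   (complement / identity)
= p3 and not (not p4 and p3 or p4 and p3) or p4 or p3 and p3   (absorption)
= p3 and not p3 or p4 or p3 and p3   (distribution)
= p4 or p3 and p3   (complement / identity)
= p4 or p3   (idempotence)

p4 or p3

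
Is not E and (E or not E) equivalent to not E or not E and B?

E1: not E and (E or not E)
    = not E   (complement / identity)
E2: not E or not E and B
    = not E   (absorption)
Both reduce to not E, so they are equivalent.

Yes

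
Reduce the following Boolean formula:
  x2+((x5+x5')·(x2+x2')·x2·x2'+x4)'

x2+x4'

x2+((x5+x5')·(x2+x2')·x2·x2'+x4)'
= x2+((x2+x2')·x2·x2'+x4)'   [complement / identity]
= x2+(x2·x2'+x4)'   [complement / identity]
= x2+x4'   [complement / identity]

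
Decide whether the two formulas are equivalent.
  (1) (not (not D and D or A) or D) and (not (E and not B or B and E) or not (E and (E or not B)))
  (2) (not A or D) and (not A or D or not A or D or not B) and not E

E1: (not (not D and D or A) or D) and (not (E and not B or B and E) or not (E and (E or not B)))
    = (not (not D and D or A) or D) and (not (E and not B or B and E) or not E)
    = (not (not D and D or A) or D) and (not E or not E)
    = (not (not D and D or A) or D) and not E
    = (not A or D) and not E
E2: (not A or D) and (not A or D or not A or D or not B) and not E
    = (not A or D) and (not A or D or not B) and not E
    = (not A or D) and not E
Both reduce to (not A or D) and not E, so they are equivalent.

Yes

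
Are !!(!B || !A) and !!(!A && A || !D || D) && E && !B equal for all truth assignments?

No

E1: !!(!B || !A)
    = !B || !A   [double negation]
E2: !!(!A && A || !D || D) && E && !B
    = !!(!D || D) && E && !B   [complement / identity]
    = (!D || D) && E && !B   [double negation]
    = E && !B   [complement / identity]
These differ: at A=0, B=1, D=0, E=0, E1 = 1 but E2 = 0.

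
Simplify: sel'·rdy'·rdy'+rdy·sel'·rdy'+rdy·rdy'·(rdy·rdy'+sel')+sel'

sel'

sel'·rdy'·rdy'+rdy·sel'·rdy'+rdy·rdy'·(rdy·rdy'+sel')+sel'
= sel'·rdy'+rdy·rdy'·(rdy·rdy'+sel')+sel'   — distribution
= sel'·rdy'+rdy·rdy'+sel'   — absorption
= sel'·rdy'+sel'   — complement / identity
= sel'   — absorption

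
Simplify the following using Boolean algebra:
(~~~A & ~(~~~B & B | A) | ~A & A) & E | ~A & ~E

(~~~A & ~(~~~B & B | A) | ~A & A) & E | ~A & ~E
= (~~~A & ~(~B & B | A) | ~A & A) & E | ~A & ~E   [double negation]
= (~~~A & ~A | ~A & A) & E | ~A & ~E   [complement / identity]
= (~A & ~A | ~A & A) & E | ~A & ~E   [double negation]
= ~A & E | ~A & ~E   [distribution]
= ~A   [distribution]

~A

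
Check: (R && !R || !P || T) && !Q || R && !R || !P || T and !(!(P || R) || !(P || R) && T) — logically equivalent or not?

No

E1: (R && !R || !P || T) && !Q || R && !R || !P || T
    = R && !R || !P || T   (absorption)
    = !P || T   (complement / identity)
E2: !(!(P || R) || !(P || R) && T)
    = !!(P || R)   (absorption)
    = P || R   (double negation)
These differ: at P=0, Q=1, R=0, T=1, E1 = 1 but E2 = 0.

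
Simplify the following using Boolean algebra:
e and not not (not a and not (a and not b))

e and not not (not a and not (a and not b))
= e and not (a or a and not b)   (De Morgan)
= e and not a   (absorption)

e and not a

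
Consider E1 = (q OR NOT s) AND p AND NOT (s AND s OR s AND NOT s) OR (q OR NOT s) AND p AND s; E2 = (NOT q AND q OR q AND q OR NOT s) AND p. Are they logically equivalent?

E1: (q OR NOT s) AND p AND NOT (s AND s OR s AND NOT s) OR (q OR NOT s) AND p AND s
    = (q OR NOT s) AND p AND NOT s OR (q OR NOT s) AND p AND s   (distribution)
    = (q OR NOT s) AND p   (distribution)
E2: (NOT q AND q OR q AND q OR NOT s) AND p
    = (q OR NOT s) AND p   (distribution)
Both reduce to (q OR NOT s) AND p, so they are equivalent.

Yes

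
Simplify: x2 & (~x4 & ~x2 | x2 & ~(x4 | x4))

x2 & ~x4

x2 & (~x4 & ~x2 | x2 & ~(x4 | x4))
= x2 & (~x4 & ~x2 | x2 & ~x4)   — idempotence
= x2 & ~x4   — distribution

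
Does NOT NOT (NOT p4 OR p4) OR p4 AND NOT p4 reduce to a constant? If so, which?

NOT NOT (NOT p4 OR p4) OR p4 AND NOT p4
= NOT p4 OR p4 OR p4 AND NOT p4   — double negation
= NOT p4 OR p4   — complement / identity
= TRUE   — complement

yes, True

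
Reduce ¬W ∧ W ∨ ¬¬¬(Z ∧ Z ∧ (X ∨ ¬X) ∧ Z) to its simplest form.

¬W ∧ W ∨ ¬¬¬(Z ∧ Z ∧ (X ∨ ¬X) ∧ Z)
= ¬W ∧ W ∨ ¬¬¬(Z ∧ (X ∨ ¬X) ∧ Z)   (idempotence)
= ¬¬¬(Z ∧ (X ∨ ¬X) ∧ Z)   (complement / identity)
= ¬¬¬(Z ∧ Z)   (complement / identity)
= ¬(Z ∧ Z)   (double negation)
= ¬Z   (idempotence)

¬Z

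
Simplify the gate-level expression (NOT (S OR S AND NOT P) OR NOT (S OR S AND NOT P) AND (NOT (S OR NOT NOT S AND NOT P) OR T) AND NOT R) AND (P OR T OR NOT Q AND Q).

(NOT (S OR S AND NOT P) OR NOT (S OR S AND NOT P) AND (NOT (S OR NOT NOT S AND NOT P) OR T) AND NOT R) AND (P OR T OR NOT Q AND Q)
= (NOT (S OR S AND NOT P) OR NOT (S OR S AND NOT P) AND (NOT (S OR S AND NOT P) OR T) AND NOT R) AND (P OR T OR NOT Q AND Q)
= (NOT (S OR S AND NOT P) OR NOT (S OR S AND NOT P) AND (NOT (S OR S AND NOT P) OR T) AND NOT R) AND (P OR T)
= (NOT (S OR S AND NOT P) OR NOT (S OR S AND NOT P) AND NOT R) AND (P OR T)
= NOT (S OR S AND NOT P) AND (P OR T)
= NOT S AND (P OR T)

NOT S AND (P OR T)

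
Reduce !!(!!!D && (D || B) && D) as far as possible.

!!(!!!D && (D || B) && D)
= !!(!!!D && D)   — absorption
= !!!D && D   — double negation
= !D && D   — double negation
= false   — complement

false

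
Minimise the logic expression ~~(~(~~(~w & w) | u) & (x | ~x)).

~u

~~(~(~~(~w & w) | u) & (x | ~x))
= ~~(~(~w & w | u) & (x | ~x))   [double negation]
= ~~(~u & (x | ~x))   [complement / identity]
= ~u & (x | ~x)   [double negation]
= ~u   [complement / identity]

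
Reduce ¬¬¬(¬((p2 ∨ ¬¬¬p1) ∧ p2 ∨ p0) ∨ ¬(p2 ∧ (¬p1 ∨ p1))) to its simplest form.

p2

¬¬¬(¬((p2 ∨ ¬¬¬p1) ∧ p2 ∨ p0) ∨ ¬(p2 ∧ (¬p1 ∨ p1)))
= ¬¬(((p2 ∨ ¬¬¬p1) ∧ p2 ∨ p0) ∧ p2 ∧ (¬p1 ∨ p1))
= ¬¬(((p2 ∨ ¬p1) ∧ p2 ∨ p0) ∧ p2 ∧ (¬p1 ∨ p1))
= ¬¬((p2 ∨ p0) ∧ p2 ∧ (¬p1 ∨ p1))
= ¬¬((p2 ∨ p0) ∧ p2)
= ¬¬p2
= p2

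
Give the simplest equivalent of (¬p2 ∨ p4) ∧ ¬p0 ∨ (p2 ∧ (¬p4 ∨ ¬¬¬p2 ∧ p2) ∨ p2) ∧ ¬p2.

(¬p2 ∨ p4) ∧ ¬p0

(¬p2 ∨ p4) ∧ ¬p0 ∨ (p2 ∧ (¬p4 ∨ ¬¬¬p2 ∧ p2) ∨ p2) ∧ ¬p2
= (¬p2 ∨ p4) ∧ ¬p0 ∨ (p2 ∧ (¬p4 ∨ ¬p2 ∧ p2) ∨ p2) ∧ ¬p2   (double negation)
= (¬p2 ∨ p4) ∧ ¬p0 ∨ (p2 ∧ ¬p4 ∨ p2) ∧ ¬p2   (complement / identity)
= (¬p2 ∨ p4) ∧ ¬p0 ∨ p2 ∧ ¬p2   (absorption)
= (¬p2 ∨ p4) ∧ ¬p0   (complement / identity)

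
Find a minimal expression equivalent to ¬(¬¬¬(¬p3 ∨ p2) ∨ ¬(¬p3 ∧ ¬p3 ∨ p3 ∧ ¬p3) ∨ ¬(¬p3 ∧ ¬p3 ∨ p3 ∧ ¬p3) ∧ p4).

¬(¬¬¬(¬p3 ∨ p2) ∨ ¬(¬p3 ∧ ¬p3 ∨ p3 ∧ ¬p3) ∨ ¬(¬p3 ∧ ¬p3 ∨ p3 ∧ ¬p3) ∧ p4)
= ¬(¬¬¬(¬p3 ∨ p2) ∨ ¬(¬p3 ∧ ¬p3 ∨ p3 ∧ ¬p3))   — absorption
= ¬¬(¬p3 ∨ p2) ∧ (¬p3 ∧ ¬p3 ∨ p3 ∧ ¬p3)   — De Morgan
= (¬p3 ∨ p2) ∧ (¬p3 ∧ ¬p3 ∨ p3 ∧ ¬p3)   — double negation
= (¬p3 ∨ p2) ∧ ¬p3   — distribution
= ¬p3   — absorption

¬p3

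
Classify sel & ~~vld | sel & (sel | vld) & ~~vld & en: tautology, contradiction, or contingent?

contingent

sel & ~~vld | sel & (sel | vld) & ~~vld & en
= sel & ~~vld | sel & ~~vld & en   (absorption)
= sel & ~~vld   (absorption)
= sel & vld   (double negation)
This depends on sel, vld, so it is not a constant.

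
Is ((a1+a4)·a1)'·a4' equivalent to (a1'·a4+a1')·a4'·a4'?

E1: ((a1+a4)·a1)'·a4'
    = a1'·a4'
E2: (a1'·a4+a1')·a4'·a4'
    = (a1'·a4+a1')·a4'
    = a1'·a4'
Both reduce to a1'·a4', so they are equivalent.

Yes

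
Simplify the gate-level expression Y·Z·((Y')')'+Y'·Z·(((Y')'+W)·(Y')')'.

Z·Y'

Y·Z·((Y')')'+Y'·Z·(((Y')'+W)·(Y')')'
= Y·Z·((Y')')'+Y'·Z·((Y')')'   (absorption)
= Z·((Y')')'   (distribution)
= Z·Y'   (double negation)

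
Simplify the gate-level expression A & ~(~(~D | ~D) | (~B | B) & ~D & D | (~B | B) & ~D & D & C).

A & ~D

A & ~(~(~D | ~D) | (~B | B) & ~D & D | (~B | B) & ~D & D & C)
= A & ~(~(~D | ~D) | (~B | B) & ~D & D)   (absorption)
= A & ~(D & D | (~B | B) & ~D & D)   (De Morgan)
= A & ~(D & D | ~D & D)   (complement / identity)
= A & ~D   (distribution)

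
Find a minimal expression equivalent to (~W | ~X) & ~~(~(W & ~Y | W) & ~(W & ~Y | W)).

~W

(~W | ~X) & ~~(~(W & ~Y | W) & ~(W & ~Y | W))
= (~W | ~X) & ~~~(W & ~Y | W)   [idempotence]
= (~W | ~X) & ~(W & ~Y | W)   [double negation]
= (~W | ~X) & ~W   [absorption]
= ~W   [absorption]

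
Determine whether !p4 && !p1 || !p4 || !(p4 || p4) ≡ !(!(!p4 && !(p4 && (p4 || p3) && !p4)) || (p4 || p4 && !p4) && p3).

Yes

E1: !p4 && !p1 || !p4 || !(p4 || p4)
    = !p4 && !p1 || !p4 || !p4   — idempotence
    = !p4 && !p1 || !p4   — idempotence
    = !p4   — absorption
E2: !(!(!p4 && !(p4 && (p4 || p3) && !p4)) || (p4 || p4 && !p4) && p3)
    = !(!(!p4 && !(p4 && !p4)) || (p4 || p4 && !p4) && p3)   — absorption
    = !(p4 || p4 && !p4 || (p4 || p4 && !p4) && p3)   — De Morgan
    = !(p4 || p4 && !p4)   — absorption
    = !p4   — complement / identity
Both reduce to !p4, so they are equivalent.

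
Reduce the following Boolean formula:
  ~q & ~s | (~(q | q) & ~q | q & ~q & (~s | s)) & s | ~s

~q & ~s | (~(q | q) & ~q | q & ~q & (~s | s)) & s | ~s
= ~q & ~s | (~q & ~q | q & ~q & (~s | s)) & s | ~s   (idempotence)
= ~q & ~s | (~q & ~q | q & ~q) & s | ~s   (complement / identity)
= ~q & ~s | ~q & s | ~s   (distribution)
= ~q | ~s   (distribution)

~q | ~s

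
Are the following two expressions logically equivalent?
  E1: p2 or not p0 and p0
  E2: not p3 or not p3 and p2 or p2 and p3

No

E1: p2 or not p0 and p0
    = p2
E2: not p3 or not p3 and p2 or p2 and p3
    = not p3 or p2
These differ: at p0=0, p2=0, p3=0, E1 = 0 but E2 = 1.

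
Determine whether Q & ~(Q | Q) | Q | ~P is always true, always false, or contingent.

contingent

Q & ~(Q | Q) | Q | ~P
= Q & ~Q | Q | ~P   [idempotence]
= Q | ~P   [complement / identity]
This depends on P, Q, so it is not a constant.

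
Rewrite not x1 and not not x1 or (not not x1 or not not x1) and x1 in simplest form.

x1

not x1 and not not x1 or (not not x1 or not not x1) and x1
= not x1 and not not x1 or not not x1 and x1   — idempotence
= not not x1   — distribution
= x1   — double negation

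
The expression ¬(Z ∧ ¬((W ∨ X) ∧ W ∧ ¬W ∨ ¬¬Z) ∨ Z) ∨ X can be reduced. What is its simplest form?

¬(Z ∧ ¬((W ∨ X) ∧ W ∧ ¬W ∨ ¬¬Z) ∨ Z) ∨ X
= ¬(Z ∧ ¬(W ∧ ¬W ∨ ¬¬Z) ∨ Z) ∨ X
= ¬(Z ∧ ¬¬¬Z ∨ Z) ∨ X
= ¬(Z ∧ ¬Z ∨ Z) ∨ X
= ¬Z ∨ X

¬Z ∨ X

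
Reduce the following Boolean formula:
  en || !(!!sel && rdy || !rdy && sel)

en || !sel

en || !(!!sel && rdy || !rdy && sel)
= en || !(sel && rdy || !rdy && sel)   — double negation
= en || !sel   — distribution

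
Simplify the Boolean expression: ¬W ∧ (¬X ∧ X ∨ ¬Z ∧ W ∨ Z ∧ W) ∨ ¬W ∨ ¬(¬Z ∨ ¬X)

¬W ∧ (¬X ∧ X ∨ ¬Z ∧ W ∨ Z ∧ W) ∨ ¬W ∨ ¬(¬Z ∨ ¬X)
= ¬W ∧ (¬X ∧ X ∨ W) ∨ ¬W ∨ ¬(¬Z ∨ ¬X)   [distribution]
= ¬W ∧ W ∨ ¬W ∨ ¬(¬Z ∨ ¬X)   [complement / identity]
= ¬W ∨ ¬(¬Z ∨ ¬X)   [complement / identity]
= ¬W ∨ Z ∧ X   [De Morgan]

¬W ∨ Z ∧ X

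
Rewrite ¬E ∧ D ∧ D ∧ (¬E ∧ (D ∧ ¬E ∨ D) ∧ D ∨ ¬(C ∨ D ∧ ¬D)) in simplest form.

¬E ∧ D ∧ D ∧ (¬E ∧ (D ∧ ¬E ∨ D) ∧ D ∨ ¬(C ∨ D ∧ ¬D))
= ¬E ∧ D ∧ D ∧ (¬E ∧ D ∧ D ∨ ¬(C ∨ D ∧ ¬D))   (absorption)
= ¬E ∧ D ∧ D ∧ (¬E ∧ D ∧ D ∨ ¬C)   (complement / identity)
= ¬E ∧ D ∧ D   (absorption)
= ¬E ∧ D   (idempotence)

¬E ∧ D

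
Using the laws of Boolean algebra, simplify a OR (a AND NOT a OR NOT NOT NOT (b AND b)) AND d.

a OR (a AND NOT a OR NOT NOT NOT (b AND b)) AND d
= a OR NOT NOT NOT (b AND b) AND d   — complement / identity
= a OR NOT NOT NOT b AND d   — idempotence
= a OR NOT b AND d   — double negation

a OR NOT b AND d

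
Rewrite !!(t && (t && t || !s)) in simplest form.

t

!!(t && (t && t || !s))
= !!(t && (t || !s))
= t && (t || !s)
= t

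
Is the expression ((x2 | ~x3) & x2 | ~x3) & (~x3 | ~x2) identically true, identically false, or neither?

neither

((x2 | ~x3) & x2 | ~x3) & (~x3 | ~x2)
= (x2 | ~x3) & (~x3 | ~x2)   (absorption)
= ~x3 | x2 & ~x2   (distribution)
= ~x3   (complement / identity)
This depends on x3, so it is not a constant.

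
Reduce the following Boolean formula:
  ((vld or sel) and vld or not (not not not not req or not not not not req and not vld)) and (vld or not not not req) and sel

(vld or not req) and sel

((vld or sel) and vld or not (not not not not req or not not not not req and not vld)) and (vld or not not not req) and sel
= (vld or not (not not not not req or not not not not req and not vld)) and (vld or not not not req) and sel
= (vld or not not not not not req) and (vld or not not not req) and sel
= (vld or not not not req) and (vld or not not not req) and sel
= (vld or not not not req) and sel
= (vld or not req) and sel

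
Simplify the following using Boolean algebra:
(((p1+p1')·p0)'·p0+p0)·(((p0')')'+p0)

p0

(((p1+p1')·p0)'·p0+p0)·(((p0')')'+p0)
= (p0'·p0+p0)·(((p0')')'+p0)   — complement / identity
= (p0'·p0+p0)·(p0'+p0)   — double negation
= p0·(p0'+p0)   — complement / identity
= p0   — complement / identity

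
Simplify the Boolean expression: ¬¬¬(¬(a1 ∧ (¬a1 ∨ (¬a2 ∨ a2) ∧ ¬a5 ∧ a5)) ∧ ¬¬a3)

¬¬¬(¬(a1 ∧ (¬a1 ∨ (¬a2 ∨ a2) ∧ ¬a5 ∧ a5)) ∧ ¬¬a3)
= ¬¬¬(¬(a1 ∧ (¬a1 ∨ ¬a5 ∧ a5)) ∧ ¬¬a3)
= ¬¬¬(¬(a1 ∧ ¬a1) ∧ ¬¬a3)
= ¬¬(a1 ∧ ¬a1 ∨ ¬a3)
= ¬¬¬a3
= ¬a3

¬a3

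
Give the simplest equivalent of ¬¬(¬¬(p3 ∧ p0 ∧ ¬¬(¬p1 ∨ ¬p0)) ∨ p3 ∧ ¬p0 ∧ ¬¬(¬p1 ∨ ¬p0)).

¬¬(¬¬(p3 ∧ p0 ∧ ¬¬(¬p1 ∨ ¬p0)) ∨ p3 ∧ ¬p0 ∧ ¬¬(¬p1 ∨ ¬p0))
= ¬¬(p3 ∧ p0 ∧ ¬¬(¬p1 ∨ ¬p0) ∨ p3 ∧ ¬p0 ∧ ¬¬(¬p1 ∨ ¬p0))
= ¬¬(p3 ∧ (p0 ∧ ¬¬(¬p1 ∨ ¬p0) ∨ ¬p0 ∧ ¬¬(¬p1 ∨ ¬p0)))
= ¬¬(p3 ∧ ¬¬(¬p1 ∨ ¬p0))
= ¬¬(p3 ∧ (¬p1 ∨ ¬p0))
= p3 ∧ (¬p1 ∨ ¬p0)

p3 ∧ (¬p1 ∨ ¬p0)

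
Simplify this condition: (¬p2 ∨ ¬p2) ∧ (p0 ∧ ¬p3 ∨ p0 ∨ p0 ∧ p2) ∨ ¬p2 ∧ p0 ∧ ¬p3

(¬p2 ∨ ¬p2) ∧ (p0 ∧ ¬p3 ∨ p0 ∨ p0 ∧ p2) ∨ ¬p2 ∧ p0 ∧ ¬p3
= (¬p2 ∨ ¬p2) ∧ (p0 ∨ p0 ∧ p2) ∨ ¬p2 ∧ p0 ∧ ¬p3   [absorption]
= ¬p2 ∧ (p0 ∨ p0 ∧ p2) ∨ ¬p2 ∧ p0 ∧ ¬p3   [idempotence]
= ¬p2 ∧ p0 ∨ ¬p2 ∧ p0 ∧ ¬p3   [absorption]
= ¬p2 ∧ p0   [absorption]

¬p2 ∧ p0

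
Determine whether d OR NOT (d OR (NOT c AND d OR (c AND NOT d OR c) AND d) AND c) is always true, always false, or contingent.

always true

d OR NOT (d OR (NOT c AND d OR (c AND NOT d OR c) AND d) AND c)
= d OR NOT (d OR (NOT c AND d OR c AND d) AND c)   (absorption)
= d OR NOT (d OR d AND c)   (distribution)
= d OR NOT d   (absorption)
= TRUE   (complement)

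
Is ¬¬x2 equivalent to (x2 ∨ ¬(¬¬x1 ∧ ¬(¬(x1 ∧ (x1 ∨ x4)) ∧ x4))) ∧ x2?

Yes

E1: ¬¬x2
    = x2   (double negation)
E2: (x2 ∨ ¬(¬¬x1 ∧ ¬(¬(x1 ∧ (x1 ∨ x4)) ∧ x4))) ∧ x2
    = (x2 ∨ ¬(¬¬x1 ∧ ¬(¬x1 ∧ x4))) ∧ x2   (absorption)
    = (x2 ∨ ¬x1 ∨ ¬x1 ∧ x4) ∧ x2   (De Morgan)
    = (x2 ∨ ¬x1) ∧ x2   (absorption)
    = x2   (absorption)
Both reduce to x2, so they are equivalent.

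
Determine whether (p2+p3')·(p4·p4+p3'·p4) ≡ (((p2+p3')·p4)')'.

Yes

E1: (p2+p3')·(p4·p4+p3'·p4)
    = (p2+p3')·(p4+p3')·p4   (distribution)
    = (p2+p3')·p4   (absorption)
E2: (((p2+p3')·p4)')'
    = (p2+p3')·p4   (double negation)
Both reduce to (p2+p3')·p4, so they are equivalent.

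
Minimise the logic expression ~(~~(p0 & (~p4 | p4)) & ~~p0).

~p0

~(~~(p0 & (~p4 | p4)) & ~~p0)
= ~(~~p0 & ~~p0)   — complement / identity
= ~p0 | ~p0   — De Morgan
= ~p0   — idempotence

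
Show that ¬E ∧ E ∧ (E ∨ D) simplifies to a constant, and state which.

False

¬E ∧ E ∧ (E ∨ D)
= ¬E ∧ E   — absorption
= False   — complement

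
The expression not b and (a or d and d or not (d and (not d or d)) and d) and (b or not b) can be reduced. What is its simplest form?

not b and (a or d)

not b and (a or d and d or not (d and (not d or d)) and d) and (b or not b)
= not b and (a or d and d or not (d and (not d or d)) and d)   (complement / identity)
= not b and (a or d and d or not d and d)   (complement / identity)
= not b and (a or d)   (distribution)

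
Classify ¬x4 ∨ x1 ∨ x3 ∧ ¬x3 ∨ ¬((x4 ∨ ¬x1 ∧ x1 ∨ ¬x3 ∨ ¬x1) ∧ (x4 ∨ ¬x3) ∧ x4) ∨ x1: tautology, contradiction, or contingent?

¬x4 ∨ x1 ∨ x3 ∧ ¬x3 ∨ ¬((x4 ∨ ¬x1 ∧ x1 ∨ ¬x3 ∨ ¬x1) ∧ (x4 ∨ ¬x3) ∧ x4) ∨ x1
= ¬x4 ∨ x1 ∨ x3 ∧ ¬x3 ∨ ¬((x4 ∨ ¬x3 ∨ ¬x1) ∧ (x4 ∨ ¬x3) ∧ x4) ∨ x1
= ¬x4 ∨ x1 ∨ x3 ∧ ¬x3 ∨ ¬((x4 ∨ ¬x3) ∧ x4) ∨ x1
= ¬x4 ∨ x1 ∨ ¬((x4 ∨ ¬x3) ∧ x4) ∨ x1
= ¬x4 ∨ x1 ∨ ¬x4 ∨ x1
= ¬x4 ∨ x1
This depends on x1, x4, so it is not a constant.

contingent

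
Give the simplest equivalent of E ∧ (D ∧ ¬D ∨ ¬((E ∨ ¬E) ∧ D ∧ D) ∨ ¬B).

E ∧ (D ∧ ¬D ∨ ¬((E ∨ ¬E) ∧ D ∧ D) ∨ ¬B)
= E ∧ (D ∧ ¬D ∨ ¬(D ∧ D) ∨ ¬B)
= E ∧ (D ∧ ¬D ∨ ¬D ∨ ¬B)
= E ∧ (¬D ∨ ¬B)

E ∧ (¬D ∨ ¬B)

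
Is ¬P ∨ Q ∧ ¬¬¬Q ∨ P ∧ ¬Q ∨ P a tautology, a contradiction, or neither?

tautology

¬P ∨ Q ∧ ¬¬¬Q ∨ P ∧ ¬Q ∨ P
= ¬P ∨ Q ∧ ¬¬¬Q ∨ P   — absorption
= ¬P ∨ Q ∧ ¬Q ∨ P   — double negation
= ¬P ∨ P   — complement / identity
= True   — complement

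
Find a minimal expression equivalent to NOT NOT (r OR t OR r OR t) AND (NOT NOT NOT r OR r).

NOT NOT (r OR t OR r OR t) AND (NOT NOT NOT r OR r)
= NOT NOT (r OR t OR r OR t) AND (NOT r OR r)   (double negation)
= (r OR t OR r OR t) AND (NOT r OR r)   (double negation)
= r OR t OR r OR t   (complement / identity)
= r OR t   (idempotence)

r OR t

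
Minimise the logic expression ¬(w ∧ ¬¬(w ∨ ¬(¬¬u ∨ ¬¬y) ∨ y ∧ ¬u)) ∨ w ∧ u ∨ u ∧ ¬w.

¬w ∨ u

¬(w ∧ ¬¬(w ∨ ¬(¬¬u ∨ ¬¬y) ∨ y ∧ ¬u)) ∨ w ∧ u ∨ u ∧ ¬w
= ¬(w ∧ (w ∨ ¬(¬¬u ∨ ¬¬y) ∨ y ∧ ¬u)) ∨ w ∧ u ∨ u ∧ ¬w   [double negation]
= ¬(w ∧ (w ∨ ¬(¬¬u ∨ ¬¬y) ∨ y ∧ ¬u)) ∨ u   [distribution]
= ¬(w ∧ (w ∨ ¬u ∧ ¬y ∨ y ∧ ¬u)) ∨ u   [De Morgan]
= ¬(w ∧ (w ∨ ¬u)) ∨ u   [distribution]
= ¬w ∨ u   [absorption]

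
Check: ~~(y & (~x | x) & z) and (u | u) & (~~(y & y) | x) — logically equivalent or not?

E1: ~~(y & (~x | x) & z)
    = ~~(y & z)   (complement / identity)
    = y & z   (double negation)
E2: (u | u) & (~~(y & y) | x)
    = (u | u) & (~~y | x)   (idempotence)
    = u & (~~y | x)   (idempotence)
    = u & (y | x)   (double negation)
These differ: at u=0, x=1, y=1, z=1, E1 = 1 but E2 = 0.

No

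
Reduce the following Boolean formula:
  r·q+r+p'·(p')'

r

r·q+r+p'·(p')'
= r·q+r+p'·p
= r·q+r
= r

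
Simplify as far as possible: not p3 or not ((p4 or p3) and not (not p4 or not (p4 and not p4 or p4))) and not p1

not p3 or not p4 and not p1

not p3 or not ((p4 or p3) and not (not p4 or not (p4 and not p4 or p4))) and not p1
= not p3 or not ((p4 or p3) and p4 and (p4 and not p4 or p4)) and not p1   (De Morgan)
= not p3 or not ((p4 or p3) and p4 and p4) and not p1   (complement / identity)
= not p3 or not ((p4 or p3) and p4) and not p1   (idempotence)
= not p3 or not p4 and not p1   (absorption)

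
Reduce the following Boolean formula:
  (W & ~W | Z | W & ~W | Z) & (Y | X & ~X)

Z & Y

(W & ~W | Z | W & ~W | Z) & (Y | X & ~X)
= (W & ~W | Z | W & ~W | Z) & Y   — complement / identity
= (W & ~W | Z) & Y   — idempotence
= Z & Y   — complement / identity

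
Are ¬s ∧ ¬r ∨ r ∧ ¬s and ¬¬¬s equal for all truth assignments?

E1: ¬s ∧ ¬r ∨ r ∧ ¬s
    = ¬s   — distribution
E2: ¬¬¬s
    = ¬s   — double negation
Both reduce to ¬s, so they are equivalent.

Yes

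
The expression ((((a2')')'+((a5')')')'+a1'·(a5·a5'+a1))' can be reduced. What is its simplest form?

a2'+a5'

((((a2')')'+((a5')')')'+a1'·(a5·a5'+a1))'
= ((a2')'·(a5')'+a1'·(a5·a5'+a1))'
= ((a2')'·(a5')'+a1'·a1)'
= ((a2')'·(a5')')'
= a2'+a5'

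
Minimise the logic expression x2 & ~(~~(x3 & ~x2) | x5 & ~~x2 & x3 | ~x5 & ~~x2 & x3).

x2 & ~x3

x2 & ~(~~(x3 & ~x2) | x5 & ~~x2 & x3 | ~x5 & ~~x2 & x3)
= x2 & ~(~~(x3 & ~x2) | ~~x2 & x3)
= x2 & ~(~~(x3 & ~x2) | x2 & x3)
= x2 & ~(x3 & ~x2 | x2 & x3)
= x2 & ~x3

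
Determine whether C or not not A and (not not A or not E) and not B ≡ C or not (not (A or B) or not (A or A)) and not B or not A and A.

Yes

E1: C or not not A and (not not A or not E) and not B
    = C or not not A and not B   (absorption)
    = C or A and not B   (double negation)
E2: C or not (not (A or B) or not (A or A)) and not B or not A and A
    = C or (A or B) and (A or A) and not B or not A and A   (De Morgan)
    = C or (A or B) and A and not B or not A and A   (idempotence)
    = C or (A or B) and A and not B   (complement / identity)
    = C or A and not B   (absorption)
Both reduce to C or A and not B, so they are equivalent.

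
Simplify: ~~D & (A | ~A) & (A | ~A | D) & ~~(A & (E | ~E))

D & A

~~D & (A | ~A) & (A | ~A | D) & ~~(A & (E | ~E))
= D & (A | ~A) & (A | ~A | D) & ~~(A & (E | ~E))   — double negation
= D & (A | ~A) & ~~(A & (E | ~E))   — absorption
= D & (A | ~A) & ~~A   — complement / identity
= D & ~~A   — complement / identity
= D & A   — double negation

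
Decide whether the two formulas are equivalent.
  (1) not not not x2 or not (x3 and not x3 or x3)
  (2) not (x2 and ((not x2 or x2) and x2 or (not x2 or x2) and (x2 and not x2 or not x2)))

No

E1: not not not x2 or not (x3 and not x3 or x3)
    = not not not x2 or not x3   (complement / identity)
    = not x2 or not x3   (double negation)
E2: not (x2 and ((not x2 or x2) and x2 or (not x2 or x2) and (x2 and not x2 or not x2)))
    = not (x2 and ((not x2 or x2) and x2 or (not x2 or x2) and not x2))   (complement / identity)
    = not (x2 and (not x2 or x2))   (distribution)
    = not x2   (complement / identity)
These differ: at x2=1, x3=0, E1 = 1 but E2 = 0.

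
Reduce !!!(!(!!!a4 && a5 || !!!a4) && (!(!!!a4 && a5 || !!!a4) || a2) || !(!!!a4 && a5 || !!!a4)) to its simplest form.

!a4

!!!(!(!!!a4 && a5 || !!!a4) && (!(!!!a4 && a5 || !!!a4) || a2) || !(!!!a4 && a5 || !!!a4))
= !!!(!(!!!a4 && a5 || !!!a4) || !(!!!a4 && a5 || !!!a4))
= !!!!(!!!a4 && a5 || !!!a4)
= !!!!!!!a4
= !!!!!a4
= !!!a4
= !a4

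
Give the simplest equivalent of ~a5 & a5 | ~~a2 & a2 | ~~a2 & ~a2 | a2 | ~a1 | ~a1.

a2 | ~a1

~a5 & a5 | ~~a2 & a2 | ~~a2 & ~a2 | a2 | ~a1 | ~a1
= ~a5 & a5 | ~~a2 | a2 | ~a1 | ~a1
= ~a5 & a5 | a2 | a2 | ~a1 | ~a1
= ~a5 & a5 | a2 | ~a1 | ~a1
= a2 | ~a1 | ~a1
= a2 | ~a1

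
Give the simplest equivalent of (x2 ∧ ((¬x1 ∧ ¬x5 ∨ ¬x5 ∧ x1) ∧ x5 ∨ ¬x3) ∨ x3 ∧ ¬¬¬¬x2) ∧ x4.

(x2 ∧ ((¬x1 ∧ ¬x5 ∨ ¬x5 ∧ x1) ∧ x5 ∨ ¬x3) ∨ x3 ∧ ¬¬¬¬x2) ∧ x4
= (x2 ∧ ((¬x1 ∧ ¬x5 ∨ ¬x5 ∧ x1) ∧ x5 ∨ ¬x3) ∨ x3 ∧ ¬¬x2) ∧ x4
= (x2 ∧ ((¬x1 ∧ ¬x5 ∨ ¬x5 ∧ x1) ∧ x5 ∨ ¬x3) ∨ x3 ∧ x2) ∧ x4
= (x2 ∧ (¬x5 ∧ x5 ∨ ¬x3) ∨ x3 ∧ x2) ∧ x4
= (x2 ∧ ¬x3 ∨ x3 ∧ x2) ∧ x4
= x2 ∧ x4

x2 ∧ x4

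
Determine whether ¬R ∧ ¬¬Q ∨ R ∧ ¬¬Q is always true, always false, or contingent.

contingent

¬R ∧ ¬¬Q ∨ R ∧ ¬¬Q
= ¬¬Q   (distribution)
= Q   (double negation)
This depends on Q, so it is not a constant.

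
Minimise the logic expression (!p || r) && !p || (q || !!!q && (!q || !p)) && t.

(!p || r) && !p || (q || !!!q && (!q || !p)) && t
= (!p || r) && !p || (q || !q && (!q || !p)) && t
= (!p || r) && !p || (q || !q) && t
= (!p || r) && !p || t
= !p || t

!p || t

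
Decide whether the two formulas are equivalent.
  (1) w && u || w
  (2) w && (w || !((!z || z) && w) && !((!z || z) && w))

E1: w && u || w
    = w   [absorption]
E2: w && (w || !((!z || z) && w) && !((!z || z) && w))
    = w && (w || !((!z || z) && w))   [idempotence]
    = w && (w || !w)   [complement / identity]
    = w   [complement / identity]
Both reduce to w, so they are equivalent.

Yes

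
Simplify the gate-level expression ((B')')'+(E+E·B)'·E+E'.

B'+E'

((B')')'+(E+E·B)'·E+E'
= B'+(E+E·B)'·E+E'   [double negation]
= B'+E'·E+E'   [absorption]
= B'+E'   [complement / identity]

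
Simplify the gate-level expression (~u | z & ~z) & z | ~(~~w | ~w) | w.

~u & z | w

(~u | z & ~z) & z | ~(~~w | ~w) | w
= (~u | z & ~z) & z | ~w & w | w   [De Morgan]
= (~u | z & ~z) & z | w   [complement / identity]
= ~u & z | w   [complement / identity]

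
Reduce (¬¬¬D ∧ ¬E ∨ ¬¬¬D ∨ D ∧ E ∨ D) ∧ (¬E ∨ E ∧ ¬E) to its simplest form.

(¬¬¬D ∧ ¬E ∨ ¬¬¬D ∨ D ∧ E ∨ D) ∧ (¬E ∨ E ∧ ¬E)
= (¬¬¬D ∧ ¬E ∨ ¬¬¬D ∨ D ∧ E ∨ D) ∧ ¬E   [complement / identity]
= (¬¬¬D ∧ ¬E ∨ ¬D ∨ D ∧ E ∨ D) ∧ ¬E   [double negation]
= (¬¬¬D ∧ ¬E ∨ ¬D ∨ D) ∧ ¬E   [absorption]
= (¬D ∧ ¬E ∨ ¬D ∨ D) ∧ ¬E   [double negation]
= (¬D ∨ D) ∧ ¬E   [absorption]
= ¬E   [complement / identity]

¬E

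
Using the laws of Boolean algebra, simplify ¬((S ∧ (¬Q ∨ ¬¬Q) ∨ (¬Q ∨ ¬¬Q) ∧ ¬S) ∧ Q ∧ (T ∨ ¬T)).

¬((S ∧ (¬Q ∨ ¬¬Q) ∨ (¬Q ∨ ¬¬Q) ∧ ¬S) ∧ Q ∧ (T ∨ ¬T))
= ¬((¬Q ∨ ¬¬Q) ∧ Q ∧ (T ∨ ¬T))   — distribution
= ¬((¬Q ∨ ¬¬Q) ∧ Q)   — complement / identity
= ¬((¬Q ∨ Q) ∧ Q)   — double negation
= ¬Q   — complement / identity

¬Q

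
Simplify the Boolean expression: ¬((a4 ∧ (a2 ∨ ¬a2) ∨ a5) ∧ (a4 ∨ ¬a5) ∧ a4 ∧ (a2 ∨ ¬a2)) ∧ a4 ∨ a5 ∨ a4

¬((a4 ∧ (a2 ∨ ¬a2) ∨ a5) ∧ (a4 ∨ ¬a5) ∧ a4 ∧ (a2 ∨ ¬a2)) ∧ a4 ∨ a5 ∨ a4
= ¬((a4 ∧ (a2 ∨ ¬a2) ∨ a5) ∧ a4 ∧ (a2 ∨ ¬a2)) ∧ a4 ∨ a5 ∨ a4   — absorption
= ¬(a4 ∧ (a2 ∨ ¬a2)) ∧ a4 ∨ a5 ∨ a4   — absorption
= ¬a4 ∧ a4 ∨ a5 ∨ a4   — complement / identity
= a5 ∨ a4   — complement / identity

a5 ∨ a4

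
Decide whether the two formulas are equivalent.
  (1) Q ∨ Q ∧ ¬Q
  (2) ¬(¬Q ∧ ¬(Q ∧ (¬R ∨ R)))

E1: Q ∨ Q ∧ ¬Q
    = Q   (complement / identity)
E2: ¬(¬Q ∧ ¬(Q ∧ (¬R ∨ R)))
    = ¬(¬Q ∧ ¬Q)   (complement / identity)
    = Q ∨ Q   (De Morgan)
    = Q   (idempotence)
Both reduce to Q, so they are equivalent.

Yes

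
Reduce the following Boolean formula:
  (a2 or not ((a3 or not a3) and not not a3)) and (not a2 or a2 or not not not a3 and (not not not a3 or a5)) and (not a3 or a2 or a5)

(a2 or not ((a3 or not a3) and not not a3)) and (not a2 or a2 or not not not a3 and (not not not a3 or a5)) and (not a3 or a2 or a5)
= (a2 or not not not a3) and (not a2 or a2 or not not not a3 and (not not not a3 or a5)) and (not a3 or a2 or a5)   [complement / identity]
= (a2 or not not not a3) and (not a2 or a2 or not not not a3) and (not a3 or a2 or a5)   [absorption]
= (not not not a3 or a2 and (not a2 or a2)) and (not a3 or a2 or a5)   [distribution]
= (not a3 or a2 and (not a2 or a2)) and (not a3 or a2 or a5)   [double negation]
= (not a3 or a2) and (not a3 or a2 or a5)   [complement / identity]
= not a3 or a2   [absorption]

not a3 or a2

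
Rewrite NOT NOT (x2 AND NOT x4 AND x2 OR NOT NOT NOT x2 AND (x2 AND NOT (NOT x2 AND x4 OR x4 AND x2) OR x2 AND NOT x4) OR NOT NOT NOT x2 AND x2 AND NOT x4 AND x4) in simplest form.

NOT NOT (x2 AND NOT x4 AND x2 OR NOT NOT NOT x2 AND (x2 AND NOT (NOT x2 AND x4 OR x4 AND x2) OR x2 AND NOT x4) OR NOT NOT NOT x2 AND x2 AND NOT x4 AND x4)
= NOT NOT (x2 AND NOT x4 AND x2 OR NOT NOT NOT x2 AND (x2 AND NOT x4 OR x2 AND NOT x4) OR NOT NOT NOT x2 AND x2 AND NOT x4 AND x4)   (distribution)
= NOT NOT (x2 AND NOT x4 AND x2 OR NOT NOT NOT x2 AND x2 AND NOT x4 OR NOT NOT NOT x2 AND x2 AND NOT x4 AND x4)   (idempotence)
= NOT NOT (x2 AND NOT x4 AND x2 OR NOT NOT NOT x2 AND x2 AND NOT x4)   (absorption)
= NOT NOT (x2 AND NOT x4 AND x2 OR NOT x2 AND x2 AND NOT x4)   (double negation)
= NOT NOT (x2 AND NOT x4)   (distribution)
= x2 AND NOT x4   (double negation)

x2 AND NOT x4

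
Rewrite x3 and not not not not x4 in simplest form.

x3 and not not not not x4
= x3 and not not x4
= x3 and x4

x3 and x4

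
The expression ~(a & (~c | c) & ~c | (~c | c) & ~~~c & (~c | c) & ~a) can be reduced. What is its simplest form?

c

~(a & (~c | c) & ~c | (~c | c) & ~~~c & (~c | c) & ~a)
= ~(a & (~c | c) & ~c | (~c | c) & ~~~c & ~a)
= ~(a & (~c | c) & ~c | (~c | c) & ~c & ~a)
= ~((~c | c) & ~c)
= ~~c
= c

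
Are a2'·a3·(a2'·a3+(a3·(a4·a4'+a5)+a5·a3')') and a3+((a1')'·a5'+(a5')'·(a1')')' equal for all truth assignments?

No

E1: a2'·a3·(a2'·a3+(a3·(a4·a4'+a5)+a5·a3')')
    = a2'·a3·(a2'·a3+(a3·a5+a5·a3')')   (complement / identity)
    = a2'·a3·(a2'·a3+a5')   (distribution)
    = a2'·a3   (absorption)
E2: a3+((a1')'·a5'+(a5')'·(a1')')'
    = a3+((a1')'·a5'+a5·(a1')')'   (double negation)
    = a3+((a1')')'   (distribution)
    = a3+a1'   (double negation)
These differ: at a1=0, a2=1, a3=0, a4=0, a5=1, E1 = 0 but E2 = 1.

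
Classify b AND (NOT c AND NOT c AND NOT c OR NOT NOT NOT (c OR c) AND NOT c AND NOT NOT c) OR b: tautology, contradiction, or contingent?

b AND (NOT c AND NOT c AND NOT c OR NOT NOT NOT (c OR c) AND NOT c AND NOT NOT c) OR b
= b AND (NOT c AND NOT c AND NOT c OR NOT NOT NOT (c OR c) AND NOT c AND c) OR b   — double negation
= b AND (NOT c AND NOT c AND NOT c OR NOT (c OR c) AND NOT c AND c) OR b   — double negation
= b AND (NOT c AND NOT c AND NOT c OR NOT c AND NOT c AND c) OR b   — idempotence
= b AND NOT c AND NOT c OR b   — distribution
= b AND NOT c OR b   — idempotence
= b   — absorption
This depends on b, so it is not a constant.

contingent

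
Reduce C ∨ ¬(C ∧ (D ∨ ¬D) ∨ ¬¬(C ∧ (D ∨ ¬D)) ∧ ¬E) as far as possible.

True

C ∨ ¬(C ∧ (D ∨ ¬D) ∨ ¬¬(C ∧ (D ∨ ¬D)) ∧ ¬E)
= C ∨ ¬(C ∧ (D ∨ ¬D) ∨ C ∧ (D ∨ ¬D) ∧ ¬E)   (double negation)
= C ∨ ¬(C ∧ (D ∨ ¬D))   (absorption)
= C ∨ ¬C   (complement / identity)
= True   (complement)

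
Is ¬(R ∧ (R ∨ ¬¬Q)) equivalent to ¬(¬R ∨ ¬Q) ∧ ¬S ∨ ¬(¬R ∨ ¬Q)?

No

E1: ¬(R ∧ (R ∨ ¬¬Q))
    = ¬(R ∧ (R ∨ Q))   (double negation)
    = ¬R   (absorption)
E2: ¬(¬R ∨ ¬Q) ∧ ¬S ∨ ¬(¬R ∨ ¬Q)
    = ¬(¬R ∨ ¬Q)   (absorption)
    = R ∧ Q   (De Morgan)
These differ: at Q=0, R=0, S=0, E1 = 1 but E2 = 0.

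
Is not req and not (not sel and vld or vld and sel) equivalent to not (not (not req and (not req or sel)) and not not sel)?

No

E1: not req and not (not sel and vld or vld and sel)
    = not req and not vld   [distribution]
E2: not (not (not req and (not req or sel)) and not not sel)
    = not req and (not req or sel) or not sel   [De Morgan]
    = not req or not sel   [absorption]
These differ: at req=1, sel=0, vld=1, E1 = 0 but E2 = 1.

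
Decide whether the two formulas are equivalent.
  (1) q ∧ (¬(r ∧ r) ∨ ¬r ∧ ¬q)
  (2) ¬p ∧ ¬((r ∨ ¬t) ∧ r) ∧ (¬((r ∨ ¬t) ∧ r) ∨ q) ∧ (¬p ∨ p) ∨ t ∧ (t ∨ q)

No

E1: q ∧ (¬(r ∧ r) ∨ ¬r ∧ ¬q)
    = q ∧ (¬r ∨ ¬r ∧ ¬q)
    = q ∧ ¬r
E2: ¬p ∧ ¬((r ∨ ¬t) ∧ r) ∧ (¬((r ∨ ¬t) ∧ r) ∨ q) ∧ (¬p ∨ p) ∨ t ∧ (t ∨ q)
    = ¬p ∧ ¬((r ∨ ¬t) ∧ r) ∧ (¬p ∨ p) ∨ t ∧ (t ∨ q)
    = ¬p ∧ ¬((r ∨ ¬t) ∧ r) ∨ t ∧ (t ∨ q)
    = ¬p ∧ ¬r ∨ t ∧ (t ∨ q)
    = ¬p ∧ ¬r ∨ t
These differ: at p=0, q=0, r=0, t=1, E1 = 0 but E2 = 1.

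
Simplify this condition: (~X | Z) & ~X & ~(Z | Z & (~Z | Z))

(~X | Z) & ~X & ~(Z | Z & (~Z | Z))
= ~X & ~(Z | Z & (~Z | Z))   [absorption]
= ~X & ~(Z | Z)   [complement / identity]
= ~X & ~Z   [idempotence]

~X & ~Z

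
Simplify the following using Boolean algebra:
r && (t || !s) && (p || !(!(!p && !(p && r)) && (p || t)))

r && (t || !s) && (p || !(!(!p && !(p && r)) && (p || t)))
= r && (t || !s) && (p || !((p || p && r) && (p || t)))   (De Morgan)
= r && (t || !s) && (p || !(p && (p || t)))   (absorption)
= r && (t || !s) && (p || !p)   (absorption)
= r && (t || !s)   (complement / identity)

r && (t || !s)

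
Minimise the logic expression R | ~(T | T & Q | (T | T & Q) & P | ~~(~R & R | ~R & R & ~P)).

R | ~(T | T & Q | (T | T & Q) & P | ~~(~R & R | ~R & R & ~P))
= R | ~(T | T & Q | ~~(~R & R | ~R & R & ~P))   [absorption]
= R | ~(T | T & Q | ~~(~R & R))   [absorption]
= R | ~(T | ~~(~R & R))   [absorption]
= R | ~(T | ~R & R)   [double negation]
= R | ~T   [complement / identity]

R | ~T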